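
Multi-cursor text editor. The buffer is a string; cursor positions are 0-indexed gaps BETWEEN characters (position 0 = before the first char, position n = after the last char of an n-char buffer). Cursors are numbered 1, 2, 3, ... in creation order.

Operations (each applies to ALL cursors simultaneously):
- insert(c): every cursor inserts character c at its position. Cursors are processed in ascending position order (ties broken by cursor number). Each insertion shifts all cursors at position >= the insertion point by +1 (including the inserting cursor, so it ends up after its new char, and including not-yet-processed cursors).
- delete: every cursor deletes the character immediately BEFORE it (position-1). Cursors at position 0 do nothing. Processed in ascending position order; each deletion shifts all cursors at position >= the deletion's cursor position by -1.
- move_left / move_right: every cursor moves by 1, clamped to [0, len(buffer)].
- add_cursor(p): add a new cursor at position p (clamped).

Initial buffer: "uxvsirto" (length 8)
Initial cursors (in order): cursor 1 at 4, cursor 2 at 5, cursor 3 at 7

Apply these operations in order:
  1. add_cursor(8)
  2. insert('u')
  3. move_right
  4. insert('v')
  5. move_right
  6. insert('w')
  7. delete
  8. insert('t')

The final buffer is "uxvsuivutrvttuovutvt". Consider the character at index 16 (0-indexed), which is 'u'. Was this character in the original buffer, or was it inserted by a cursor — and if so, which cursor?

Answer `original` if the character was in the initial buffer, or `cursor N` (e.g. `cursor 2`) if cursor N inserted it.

After op 1 (add_cursor(8)): buffer="uxvsirto" (len 8), cursors c1@4 c2@5 c3@7 c4@8, authorship ........
After op 2 (insert('u')): buffer="uxvsuiurtuou" (len 12), cursors c1@5 c2@7 c3@10 c4@12, authorship ....1.2..3.4
After op 3 (move_right): buffer="uxvsuiurtuou" (len 12), cursors c1@6 c2@8 c3@11 c4@12, authorship ....1.2..3.4
After op 4 (insert('v')): buffer="uxvsuivurvtuovuv" (len 16), cursors c1@7 c2@10 c3@14 c4@16, authorship ....1.12.2.3.344
After op 5 (move_right): buffer="uxvsuivurvtuovuv" (len 16), cursors c1@8 c2@11 c3@15 c4@16, authorship ....1.12.2.3.344
After op 6 (insert('w')): buffer="uxvsuivuwrvtwuovuwvw" (len 20), cursors c1@9 c2@13 c3@18 c4@20, authorship ....1.121.2.23.34344
After op 7 (delete): buffer="uxvsuivurvtuovuv" (len 16), cursors c1@8 c2@11 c3@15 c4@16, authorship ....1.12.2.3.344
After op 8 (insert('t')): buffer="uxvsuivutrvttuovutvt" (len 20), cursors c1@9 c2@13 c3@18 c4@20, authorship ....1.121.2.23.34344
Authorship (.=original, N=cursor N): . . . . 1 . 1 2 1 . 2 . 2 3 . 3 4 3 4 4
Index 16: author = 4

Answer: cursor 4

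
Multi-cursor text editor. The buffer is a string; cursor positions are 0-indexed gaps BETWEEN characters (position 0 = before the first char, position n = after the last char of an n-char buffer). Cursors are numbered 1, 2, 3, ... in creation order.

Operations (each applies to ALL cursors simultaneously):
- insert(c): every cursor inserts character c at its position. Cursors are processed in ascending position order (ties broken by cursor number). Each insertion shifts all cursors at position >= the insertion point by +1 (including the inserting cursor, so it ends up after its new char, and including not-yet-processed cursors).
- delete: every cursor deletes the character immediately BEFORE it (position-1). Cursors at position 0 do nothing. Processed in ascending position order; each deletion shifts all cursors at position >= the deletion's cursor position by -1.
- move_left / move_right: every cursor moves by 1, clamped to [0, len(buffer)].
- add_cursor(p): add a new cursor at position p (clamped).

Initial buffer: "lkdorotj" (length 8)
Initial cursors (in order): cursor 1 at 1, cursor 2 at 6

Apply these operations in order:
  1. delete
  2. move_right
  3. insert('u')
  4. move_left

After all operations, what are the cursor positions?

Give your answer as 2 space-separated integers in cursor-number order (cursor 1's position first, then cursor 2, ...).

After op 1 (delete): buffer="kdortj" (len 6), cursors c1@0 c2@4, authorship ......
After op 2 (move_right): buffer="kdortj" (len 6), cursors c1@1 c2@5, authorship ......
After op 3 (insert('u')): buffer="kudortuj" (len 8), cursors c1@2 c2@7, authorship .1....2.
After op 4 (move_left): buffer="kudortuj" (len 8), cursors c1@1 c2@6, authorship .1....2.

Answer: 1 6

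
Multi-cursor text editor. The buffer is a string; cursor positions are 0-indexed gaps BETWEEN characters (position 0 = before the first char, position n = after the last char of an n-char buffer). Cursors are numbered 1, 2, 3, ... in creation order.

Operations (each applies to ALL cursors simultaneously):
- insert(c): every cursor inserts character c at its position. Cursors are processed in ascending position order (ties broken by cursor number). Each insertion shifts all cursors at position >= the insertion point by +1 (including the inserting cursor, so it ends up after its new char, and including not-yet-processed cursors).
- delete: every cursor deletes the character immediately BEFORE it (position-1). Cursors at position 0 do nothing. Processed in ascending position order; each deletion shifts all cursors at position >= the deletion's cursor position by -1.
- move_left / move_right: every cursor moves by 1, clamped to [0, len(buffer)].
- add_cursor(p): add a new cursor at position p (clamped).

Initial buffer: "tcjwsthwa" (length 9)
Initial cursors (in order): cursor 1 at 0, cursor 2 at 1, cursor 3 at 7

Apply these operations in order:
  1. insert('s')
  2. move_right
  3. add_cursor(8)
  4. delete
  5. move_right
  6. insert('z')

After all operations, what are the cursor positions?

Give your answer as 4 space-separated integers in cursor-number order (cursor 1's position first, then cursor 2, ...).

Answer: 3 5 12 9

Derivation:
After op 1 (insert('s')): buffer="stscjwsthswa" (len 12), cursors c1@1 c2@3 c3@10, authorship 1.2......3..
After op 2 (move_right): buffer="stscjwsthswa" (len 12), cursors c1@2 c2@4 c3@11, authorship 1.2......3..
After op 3 (add_cursor(8)): buffer="stscjwsthswa" (len 12), cursors c1@2 c2@4 c4@8 c3@11, authorship 1.2......3..
After op 4 (delete): buffer="ssjwshsa" (len 8), cursors c1@1 c2@2 c4@5 c3@7, authorship 12....3.
After op 5 (move_right): buffer="ssjwshsa" (len 8), cursors c1@2 c2@3 c4@6 c3@8, authorship 12....3.
After op 6 (insert('z')): buffer="sszjzwshzsaz" (len 12), cursors c1@3 c2@5 c4@9 c3@12, authorship 121.2...43.3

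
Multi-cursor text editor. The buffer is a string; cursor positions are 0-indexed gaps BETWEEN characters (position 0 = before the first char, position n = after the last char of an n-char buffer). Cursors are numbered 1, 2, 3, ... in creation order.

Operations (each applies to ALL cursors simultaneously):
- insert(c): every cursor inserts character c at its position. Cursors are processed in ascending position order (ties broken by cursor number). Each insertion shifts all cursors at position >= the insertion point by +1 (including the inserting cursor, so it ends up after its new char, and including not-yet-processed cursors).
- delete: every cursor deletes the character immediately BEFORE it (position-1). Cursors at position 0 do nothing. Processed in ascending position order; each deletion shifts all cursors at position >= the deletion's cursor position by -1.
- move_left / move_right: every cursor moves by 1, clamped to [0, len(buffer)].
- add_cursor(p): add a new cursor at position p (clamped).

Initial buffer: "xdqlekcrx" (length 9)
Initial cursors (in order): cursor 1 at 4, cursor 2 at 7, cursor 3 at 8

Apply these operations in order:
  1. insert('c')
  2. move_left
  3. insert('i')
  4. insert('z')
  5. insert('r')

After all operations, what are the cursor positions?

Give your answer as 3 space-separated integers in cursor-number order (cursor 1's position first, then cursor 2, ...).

Answer: 7 14 19

Derivation:
After op 1 (insert('c')): buffer="xdqlcekccrcx" (len 12), cursors c1@5 c2@9 c3@11, authorship ....1...2.3.
After op 2 (move_left): buffer="xdqlcekccrcx" (len 12), cursors c1@4 c2@8 c3@10, authorship ....1...2.3.
After op 3 (insert('i')): buffer="xdqlicekcicricx" (len 15), cursors c1@5 c2@10 c3@13, authorship ....11...22.33.
After op 4 (insert('z')): buffer="xdqlizcekcizcrizcx" (len 18), cursors c1@6 c2@12 c3@16, authorship ....111...222.333.
After op 5 (insert('r')): buffer="xdqlizrcekcizrcrizrcx" (len 21), cursors c1@7 c2@14 c3@19, authorship ....1111...2222.3333.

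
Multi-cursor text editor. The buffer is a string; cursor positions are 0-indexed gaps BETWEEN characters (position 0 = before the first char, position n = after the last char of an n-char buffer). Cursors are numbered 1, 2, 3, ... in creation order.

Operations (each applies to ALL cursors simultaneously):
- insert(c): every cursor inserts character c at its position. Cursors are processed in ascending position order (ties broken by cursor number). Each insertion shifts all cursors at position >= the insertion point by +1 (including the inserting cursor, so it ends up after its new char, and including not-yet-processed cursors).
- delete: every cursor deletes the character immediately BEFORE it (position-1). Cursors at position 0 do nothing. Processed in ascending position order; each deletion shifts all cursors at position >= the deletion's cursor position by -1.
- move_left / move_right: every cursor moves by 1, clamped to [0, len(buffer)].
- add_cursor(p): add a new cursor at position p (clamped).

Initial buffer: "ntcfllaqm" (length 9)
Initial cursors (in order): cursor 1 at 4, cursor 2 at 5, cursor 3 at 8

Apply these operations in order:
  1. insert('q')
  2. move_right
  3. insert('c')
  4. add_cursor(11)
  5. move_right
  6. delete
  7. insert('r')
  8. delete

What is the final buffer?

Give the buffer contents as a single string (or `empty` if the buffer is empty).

After op 1 (insert('q')): buffer="ntcfqlqlaqqm" (len 12), cursors c1@5 c2@7 c3@11, authorship ....1.2...3.
After op 2 (move_right): buffer="ntcfqlqlaqqm" (len 12), cursors c1@6 c2@8 c3@12, authorship ....1.2...3.
After op 3 (insert('c')): buffer="ntcfqlcqlcaqqmc" (len 15), cursors c1@7 c2@10 c3@15, authorship ....1.12.2..3.3
After op 4 (add_cursor(11)): buffer="ntcfqlcqlcaqqmc" (len 15), cursors c1@7 c2@10 c4@11 c3@15, authorship ....1.12.2..3.3
After op 5 (move_right): buffer="ntcfqlcqlcaqqmc" (len 15), cursors c1@8 c2@11 c4@12 c3@15, authorship ....1.12.2..3.3
After op 6 (delete): buffer="ntcfqlclcqm" (len 11), cursors c1@7 c2@9 c4@9 c3@11, authorship ....1.1.23.
After op 7 (insert('r')): buffer="ntcfqlcrlcrrqmr" (len 15), cursors c1@8 c2@12 c4@12 c3@15, authorship ....1.11.2243.3
After op 8 (delete): buffer="ntcfqlclcqm" (len 11), cursors c1@7 c2@9 c4@9 c3@11, authorship ....1.1.23.

Answer: ntcfqlclcqm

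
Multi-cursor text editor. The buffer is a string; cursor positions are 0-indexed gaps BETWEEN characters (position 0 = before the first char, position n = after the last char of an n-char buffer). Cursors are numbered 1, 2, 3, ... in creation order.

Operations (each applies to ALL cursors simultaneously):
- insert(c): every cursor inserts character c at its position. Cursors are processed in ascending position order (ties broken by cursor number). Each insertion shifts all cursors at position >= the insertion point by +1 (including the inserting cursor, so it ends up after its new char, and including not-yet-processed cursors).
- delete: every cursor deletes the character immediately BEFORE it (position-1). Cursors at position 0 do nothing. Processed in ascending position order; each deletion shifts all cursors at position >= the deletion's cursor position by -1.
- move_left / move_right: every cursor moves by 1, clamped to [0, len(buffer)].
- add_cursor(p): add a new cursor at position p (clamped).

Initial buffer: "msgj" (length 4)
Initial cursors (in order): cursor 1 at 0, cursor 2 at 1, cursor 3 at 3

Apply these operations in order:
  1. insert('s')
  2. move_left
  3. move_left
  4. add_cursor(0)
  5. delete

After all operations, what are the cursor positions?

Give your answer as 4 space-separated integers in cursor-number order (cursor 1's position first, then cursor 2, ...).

Answer: 0 0 2 0

Derivation:
After op 1 (insert('s')): buffer="smssgsj" (len 7), cursors c1@1 c2@3 c3@6, authorship 1.2..3.
After op 2 (move_left): buffer="smssgsj" (len 7), cursors c1@0 c2@2 c3@5, authorship 1.2..3.
After op 3 (move_left): buffer="smssgsj" (len 7), cursors c1@0 c2@1 c3@4, authorship 1.2..3.
After op 4 (add_cursor(0)): buffer="smssgsj" (len 7), cursors c1@0 c4@0 c2@1 c3@4, authorship 1.2..3.
After op 5 (delete): buffer="msgsj" (len 5), cursors c1@0 c2@0 c4@0 c3@2, authorship .2.3.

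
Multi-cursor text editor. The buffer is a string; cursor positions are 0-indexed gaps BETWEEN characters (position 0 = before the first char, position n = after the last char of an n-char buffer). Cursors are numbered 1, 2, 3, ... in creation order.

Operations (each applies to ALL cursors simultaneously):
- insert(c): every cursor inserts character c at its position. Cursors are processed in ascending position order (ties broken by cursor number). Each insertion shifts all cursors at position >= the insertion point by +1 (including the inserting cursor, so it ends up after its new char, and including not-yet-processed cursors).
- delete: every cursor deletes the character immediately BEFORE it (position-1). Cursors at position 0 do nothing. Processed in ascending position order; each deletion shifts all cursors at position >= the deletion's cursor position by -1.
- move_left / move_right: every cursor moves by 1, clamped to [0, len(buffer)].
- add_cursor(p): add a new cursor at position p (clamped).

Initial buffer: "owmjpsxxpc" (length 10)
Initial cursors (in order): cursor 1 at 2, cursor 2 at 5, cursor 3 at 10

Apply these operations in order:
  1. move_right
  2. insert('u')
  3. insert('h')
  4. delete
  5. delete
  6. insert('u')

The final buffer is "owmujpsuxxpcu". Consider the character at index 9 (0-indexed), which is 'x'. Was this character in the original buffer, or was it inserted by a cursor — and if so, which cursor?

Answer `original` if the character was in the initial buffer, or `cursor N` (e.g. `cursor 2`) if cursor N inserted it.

Answer: original

Derivation:
After op 1 (move_right): buffer="owmjpsxxpc" (len 10), cursors c1@3 c2@6 c3@10, authorship ..........
After op 2 (insert('u')): buffer="owmujpsuxxpcu" (len 13), cursors c1@4 c2@8 c3@13, authorship ...1...2....3
After op 3 (insert('h')): buffer="owmuhjpsuhxxpcuh" (len 16), cursors c1@5 c2@10 c3@16, authorship ...11...22....33
After op 4 (delete): buffer="owmujpsuxxpcu" (len 13), cursors c1@4 c2@8 c3@13, authorship ...1...2....3
After op 5 (delete): buffer="owmjpsxxpc" (len 10), cursors c1@3 c2@6 c3@10, authorship ..........
After op 6 (insert('u')): buffer="owmujpsuxxpcu" (len 13), cursors c1@4 c2@8 c3@13, authorship ...1...2....3
Authorship (.=original, N=cursor N): . . . 1 . . . 2 . . . . 3
Index 9: author = original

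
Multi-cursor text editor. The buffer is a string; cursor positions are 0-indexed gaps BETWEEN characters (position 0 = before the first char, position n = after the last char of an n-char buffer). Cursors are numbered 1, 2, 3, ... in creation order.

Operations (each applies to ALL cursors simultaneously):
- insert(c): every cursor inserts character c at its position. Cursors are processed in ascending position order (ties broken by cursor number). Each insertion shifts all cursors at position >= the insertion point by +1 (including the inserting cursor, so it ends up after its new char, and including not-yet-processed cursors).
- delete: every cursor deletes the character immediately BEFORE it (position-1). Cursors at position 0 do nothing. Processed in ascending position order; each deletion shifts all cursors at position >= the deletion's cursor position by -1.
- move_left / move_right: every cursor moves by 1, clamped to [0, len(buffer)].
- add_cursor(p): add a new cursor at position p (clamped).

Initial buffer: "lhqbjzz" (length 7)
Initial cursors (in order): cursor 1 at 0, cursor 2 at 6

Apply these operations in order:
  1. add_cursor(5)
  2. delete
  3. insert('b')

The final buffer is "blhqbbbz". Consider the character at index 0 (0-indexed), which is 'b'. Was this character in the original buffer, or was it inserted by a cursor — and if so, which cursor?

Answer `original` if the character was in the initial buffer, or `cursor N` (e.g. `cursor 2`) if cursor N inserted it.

Answer: cursor 1

Derivation:
After op 1 (add_cursor(5)): buffer="lhqbjzz" (len 7), cursors c1@0 c3@5 c2@6, authorship .......
After op 2 (delete): buffer="lhqbz" (len 5), cursors c1@0 c2@4 c3@4, authorship .....
After op 3 (insert('b')): buffer="blhqbbbz" (len 8), cursors c1@1 c2@7 c3@7, authorship 1....23.
Authorship (.=original, N=cursor N): 1 . . . . 2 3 .
Index 0: author = 1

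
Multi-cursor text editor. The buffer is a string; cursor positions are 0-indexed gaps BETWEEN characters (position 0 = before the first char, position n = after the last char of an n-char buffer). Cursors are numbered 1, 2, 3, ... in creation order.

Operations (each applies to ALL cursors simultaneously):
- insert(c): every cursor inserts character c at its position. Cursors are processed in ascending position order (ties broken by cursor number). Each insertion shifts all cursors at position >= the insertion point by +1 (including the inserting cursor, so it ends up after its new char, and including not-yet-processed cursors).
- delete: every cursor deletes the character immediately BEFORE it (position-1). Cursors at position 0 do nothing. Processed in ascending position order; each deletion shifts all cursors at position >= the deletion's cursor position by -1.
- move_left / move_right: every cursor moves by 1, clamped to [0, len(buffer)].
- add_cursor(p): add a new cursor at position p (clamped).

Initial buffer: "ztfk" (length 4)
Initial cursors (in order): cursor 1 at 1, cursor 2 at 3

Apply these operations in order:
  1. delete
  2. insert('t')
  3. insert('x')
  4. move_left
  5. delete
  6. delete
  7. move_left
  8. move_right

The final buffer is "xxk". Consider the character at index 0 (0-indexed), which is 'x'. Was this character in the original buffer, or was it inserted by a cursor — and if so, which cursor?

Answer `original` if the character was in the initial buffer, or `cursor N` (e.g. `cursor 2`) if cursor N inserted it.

Answer: cursor 1

Derivation:
After op 1 (delete): buffer="tk" (len 2), cursors c1@0 c2@1, authorship ..
After op 2 (insert('t')): buffer="tttk" (len 4), cursors c1@1 c2@3, authorship 1.2.
After op 3 (insert('x')): buffer="txttxk" (len 6), cursors c1@2 c2@5, authorship 11.22.
After op 4 (move_left): buffer="txttxk" (len 6), cursors c1@1 c2@4, authorship 11.22.
After op 5 (delete): buffer="xtxk" (len 4), cursors c1@0 c2@2, authorship 1.2.
After op 6 (delete): buffer="xxk" (len 3), cursors c1@0 c2@1, authorship 12.
After op 7 (move_left): buffer="xxk" (len 3), cursors c1@0 c2@0, authorship 12.
After op 8 (move_right): buffer="xxk" (len 3), cursors c1@1 c2@1, authorship 12.
Authorship (.=original, N=cursor N): 1 2 .
Index 0: author = 1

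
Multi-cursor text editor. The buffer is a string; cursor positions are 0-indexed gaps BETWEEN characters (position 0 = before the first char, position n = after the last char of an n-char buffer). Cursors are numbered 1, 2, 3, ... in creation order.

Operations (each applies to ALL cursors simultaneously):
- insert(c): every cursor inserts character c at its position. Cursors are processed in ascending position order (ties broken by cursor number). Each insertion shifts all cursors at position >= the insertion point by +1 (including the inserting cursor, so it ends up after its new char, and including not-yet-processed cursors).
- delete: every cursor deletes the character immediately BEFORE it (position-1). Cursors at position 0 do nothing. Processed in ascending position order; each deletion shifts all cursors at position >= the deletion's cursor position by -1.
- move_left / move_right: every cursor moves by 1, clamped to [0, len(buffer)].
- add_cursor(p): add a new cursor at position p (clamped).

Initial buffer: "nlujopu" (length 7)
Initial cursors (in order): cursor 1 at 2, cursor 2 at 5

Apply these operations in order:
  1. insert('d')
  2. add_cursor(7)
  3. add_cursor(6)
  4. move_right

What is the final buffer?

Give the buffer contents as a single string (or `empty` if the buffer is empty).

After op 1 (insert('d')): buffer="nldujodpu" (len 9), cursors c1@3 c2@7, authorship ..1...2..
After op 2 (add_cursor(7)): buffer="nldujodpu" (len 9), cursors c1@3 c2@7 c3@7, authorship ..1...2..
After op 3 (add_cursor(6)): buffer="nldujodpu" (len 9), cursors c1@3 c4@6 c2@7 c3@7, authorship ..1...2..
After op 4 (move_right): buffer="nldujodpu" (len 9), cursors c1@4 c4@7 c2@8 c3@8, authorship ..1...2..

Answer: nldujodpu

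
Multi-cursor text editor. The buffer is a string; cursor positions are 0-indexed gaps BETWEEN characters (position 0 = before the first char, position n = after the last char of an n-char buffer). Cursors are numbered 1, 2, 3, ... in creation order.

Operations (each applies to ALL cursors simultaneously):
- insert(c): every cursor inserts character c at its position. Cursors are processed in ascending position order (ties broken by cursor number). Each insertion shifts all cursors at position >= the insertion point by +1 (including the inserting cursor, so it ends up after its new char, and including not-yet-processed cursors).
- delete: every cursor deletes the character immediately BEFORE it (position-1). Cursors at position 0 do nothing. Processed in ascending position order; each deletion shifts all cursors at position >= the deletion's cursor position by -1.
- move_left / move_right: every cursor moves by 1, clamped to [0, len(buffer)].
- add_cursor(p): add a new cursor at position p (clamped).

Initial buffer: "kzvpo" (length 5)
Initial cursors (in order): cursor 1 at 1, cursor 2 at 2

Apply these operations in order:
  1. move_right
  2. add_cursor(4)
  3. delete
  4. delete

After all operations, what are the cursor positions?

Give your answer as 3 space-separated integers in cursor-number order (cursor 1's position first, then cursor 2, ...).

Answer: 0 0 0

Derivation:
After op 1 (move_right): buffer="kzvpo" (len 5), cursors c1@2 c2@3, authorship .....
After op 2 (add_cursor(4)): buffer="kzvpo" (len 5), cursors c1@2 c2@3 c3@4, authorship .....
After op 3 (delete): buffer="ko" (len 2), cursors c1@1 c2@1 c3@1, authorship ..
After op 4 (delete): buffer="o" (len 1), cursors c1@0 c2@0 c3@0, authorship .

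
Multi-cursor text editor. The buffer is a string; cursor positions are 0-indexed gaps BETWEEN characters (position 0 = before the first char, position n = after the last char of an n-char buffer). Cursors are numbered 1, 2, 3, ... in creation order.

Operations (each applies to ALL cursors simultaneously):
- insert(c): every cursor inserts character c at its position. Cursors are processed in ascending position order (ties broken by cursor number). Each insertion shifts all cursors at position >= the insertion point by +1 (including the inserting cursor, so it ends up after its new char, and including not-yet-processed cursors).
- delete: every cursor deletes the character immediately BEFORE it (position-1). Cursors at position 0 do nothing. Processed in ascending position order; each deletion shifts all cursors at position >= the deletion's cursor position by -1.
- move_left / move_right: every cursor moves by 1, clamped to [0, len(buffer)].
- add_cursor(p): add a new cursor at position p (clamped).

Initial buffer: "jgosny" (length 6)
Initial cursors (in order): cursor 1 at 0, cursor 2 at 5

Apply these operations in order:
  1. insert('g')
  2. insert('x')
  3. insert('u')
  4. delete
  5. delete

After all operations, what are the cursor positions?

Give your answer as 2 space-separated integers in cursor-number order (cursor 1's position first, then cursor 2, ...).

Answer: 1 7

Derivation:
After op 1 (insert('g')): buffer="gjgosngy" (len 8), cursors c1@1 c2@7, authorship 1.....2.
After op 2 (insert('x')): buffer="gxjgosngxy" (len 10), cursors c1@2 c2@9, authorship 11.....22.
After op 3 (insert('u')): buffer="gxujgosngxuy" (len 12), cursors c1@3 c2@11, authorship 111.....222.
After op 4 (delete): buffer="gxjgosngxy" (len 10), cursors c1@2 c2@9, authorship 11.....22.
After op 5 (delete): buffer="gjgosngy" (len 8), cursors c1@1 c2@7, authorship 1.....2.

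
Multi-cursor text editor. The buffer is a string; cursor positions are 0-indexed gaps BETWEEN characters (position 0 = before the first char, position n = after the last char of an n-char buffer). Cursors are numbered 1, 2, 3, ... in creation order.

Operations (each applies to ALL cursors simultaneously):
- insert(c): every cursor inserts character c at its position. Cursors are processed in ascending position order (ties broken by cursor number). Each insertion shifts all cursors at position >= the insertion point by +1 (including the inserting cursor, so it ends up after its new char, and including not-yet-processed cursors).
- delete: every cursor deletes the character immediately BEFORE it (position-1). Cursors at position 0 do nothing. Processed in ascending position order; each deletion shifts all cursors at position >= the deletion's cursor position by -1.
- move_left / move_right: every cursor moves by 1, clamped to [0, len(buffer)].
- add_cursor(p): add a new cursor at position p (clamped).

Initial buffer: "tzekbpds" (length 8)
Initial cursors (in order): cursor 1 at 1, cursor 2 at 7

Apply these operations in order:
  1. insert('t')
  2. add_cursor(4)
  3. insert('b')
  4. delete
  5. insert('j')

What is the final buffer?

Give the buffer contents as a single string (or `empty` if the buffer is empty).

Answer: ttjzejkbpdtjs

Derivation:
After op 1 (insert('t')): buffer="ttzekbpdts" (len 10), cursors c1@2 c2@9, authorship .1......2.
After op 2 (add_cursor(4)): buffer="ttzekbpdts" (len 10), cursors c1@2 c3@4 c2@9, authorship .1......2.
After op 3 (insert('b')): buffer="ttbzebkbpdtbs" (len 13), cursors c1@3 c3@6 c2@12, authorship .11..3....22.
After op 4 (delete): buffer="ttzekbpdts" (len 10), cursors c1@2 c3@4 c2@9, authorship .1......2.
After op 5 (insert('j')): buffer="ttjzejkbpdtjs" (len 13), cursors c1@3 c3@6 c2@12, authorship .11..3....22.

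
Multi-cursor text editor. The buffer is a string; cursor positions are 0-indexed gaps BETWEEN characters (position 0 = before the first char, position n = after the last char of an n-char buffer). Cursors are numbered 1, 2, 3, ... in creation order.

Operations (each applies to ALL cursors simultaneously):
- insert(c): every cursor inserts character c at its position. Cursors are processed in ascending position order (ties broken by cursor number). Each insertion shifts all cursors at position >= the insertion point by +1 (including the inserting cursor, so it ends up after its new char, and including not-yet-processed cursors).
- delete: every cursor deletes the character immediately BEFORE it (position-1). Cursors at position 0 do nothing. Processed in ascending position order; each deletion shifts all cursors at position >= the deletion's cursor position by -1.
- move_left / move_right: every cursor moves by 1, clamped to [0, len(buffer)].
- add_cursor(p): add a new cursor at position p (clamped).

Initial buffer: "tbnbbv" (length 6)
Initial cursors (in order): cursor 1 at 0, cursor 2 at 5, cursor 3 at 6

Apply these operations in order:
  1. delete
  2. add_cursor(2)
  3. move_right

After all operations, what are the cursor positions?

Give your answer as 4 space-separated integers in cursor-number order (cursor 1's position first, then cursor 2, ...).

Answer: 1 4 4 3

Derivation:
After op 1 (delete): buffer="tbnb" (len 4), cursors c1@0 c2@4 c3@4, authorship ....
After op 2 (add_cursor(2)): buffer="tbnb" (len 4), cursors c1@0 c4@2 c2@4 c3@4, authorship ....
After op 3 (move_right): buffer="tbnb" (len 4), cursors c1@1 c4@3 c2@4 c3@4, authorship ....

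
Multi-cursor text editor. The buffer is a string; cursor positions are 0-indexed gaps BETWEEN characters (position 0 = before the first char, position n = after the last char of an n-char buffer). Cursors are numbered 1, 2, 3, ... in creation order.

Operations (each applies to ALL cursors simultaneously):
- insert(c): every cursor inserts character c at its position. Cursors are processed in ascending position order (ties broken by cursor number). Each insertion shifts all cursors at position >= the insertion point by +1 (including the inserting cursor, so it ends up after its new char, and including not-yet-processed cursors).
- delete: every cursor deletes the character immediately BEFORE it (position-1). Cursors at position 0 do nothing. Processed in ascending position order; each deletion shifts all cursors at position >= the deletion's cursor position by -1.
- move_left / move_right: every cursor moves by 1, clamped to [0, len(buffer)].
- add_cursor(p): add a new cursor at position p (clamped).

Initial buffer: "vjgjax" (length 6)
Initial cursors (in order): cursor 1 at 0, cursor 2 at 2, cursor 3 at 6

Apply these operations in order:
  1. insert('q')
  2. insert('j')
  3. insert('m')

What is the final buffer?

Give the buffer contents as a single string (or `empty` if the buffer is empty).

Answer: qjmvjqjmgjaxqjm

Derivation:
After op 1 (insert('q')): buffer="qvjqgjaxq" (len 9), cursors c1@1 c2@4 c3@9, authorship 1..2....3
After op 2 (insert('j')): buffer="qjvjqjgjaxqj" (len 12), cursors c1@2 c2@6 c3@12, authorship 11..22....33
After op 3 (insert('m')): buffer="qjmvjqjmgjaxqjm" (len 15), cursors c1@3 c2@8 c3@15, authorship 111..222....333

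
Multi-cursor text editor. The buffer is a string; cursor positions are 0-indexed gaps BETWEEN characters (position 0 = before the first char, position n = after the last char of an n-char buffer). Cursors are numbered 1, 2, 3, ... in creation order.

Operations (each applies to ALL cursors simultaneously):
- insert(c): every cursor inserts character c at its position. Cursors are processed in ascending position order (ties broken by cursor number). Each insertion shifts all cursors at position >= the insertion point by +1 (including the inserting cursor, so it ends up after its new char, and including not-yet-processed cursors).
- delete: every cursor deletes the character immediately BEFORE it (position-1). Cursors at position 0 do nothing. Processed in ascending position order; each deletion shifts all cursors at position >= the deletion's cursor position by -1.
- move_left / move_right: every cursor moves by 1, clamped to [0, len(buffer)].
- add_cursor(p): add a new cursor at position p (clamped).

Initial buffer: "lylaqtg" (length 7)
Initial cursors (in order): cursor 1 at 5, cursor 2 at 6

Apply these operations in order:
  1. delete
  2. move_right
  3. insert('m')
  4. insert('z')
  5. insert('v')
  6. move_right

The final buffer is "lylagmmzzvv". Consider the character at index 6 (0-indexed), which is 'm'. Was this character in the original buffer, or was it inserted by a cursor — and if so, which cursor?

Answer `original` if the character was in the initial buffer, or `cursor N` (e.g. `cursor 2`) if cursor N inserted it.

After op 1 (delete): buffer="lylag" (len 5), cursors c1@4 c2@4, authorship .....
After op 2 (move_right): buffer="lylag" (len 5), cursors c1@5 c2@5, authorship .....
After op 3 (insert('m')): buffer="lylagmm" (len 7), cursors c1@7 c2@7, authorship .....12
After op 4 (insert('z')): buffer="lylagmmzz" (len 9), cursors c1@9 c2@9, authorship .....1212
After op 5 (insert('v')): buffer="lylagmmzzvv" (len 11), cursors c1@11 c2@11, authorship .....121212
After op 6 (move_right): buffer="lylagmmzzvv" (len 11), cursors c1@11 c2@11, authorship .....121212
Authorship (.=original, N=cursor N): . . . . . 1 2 1 2 1 2
Index 6: author = 2

Answer: cursor 2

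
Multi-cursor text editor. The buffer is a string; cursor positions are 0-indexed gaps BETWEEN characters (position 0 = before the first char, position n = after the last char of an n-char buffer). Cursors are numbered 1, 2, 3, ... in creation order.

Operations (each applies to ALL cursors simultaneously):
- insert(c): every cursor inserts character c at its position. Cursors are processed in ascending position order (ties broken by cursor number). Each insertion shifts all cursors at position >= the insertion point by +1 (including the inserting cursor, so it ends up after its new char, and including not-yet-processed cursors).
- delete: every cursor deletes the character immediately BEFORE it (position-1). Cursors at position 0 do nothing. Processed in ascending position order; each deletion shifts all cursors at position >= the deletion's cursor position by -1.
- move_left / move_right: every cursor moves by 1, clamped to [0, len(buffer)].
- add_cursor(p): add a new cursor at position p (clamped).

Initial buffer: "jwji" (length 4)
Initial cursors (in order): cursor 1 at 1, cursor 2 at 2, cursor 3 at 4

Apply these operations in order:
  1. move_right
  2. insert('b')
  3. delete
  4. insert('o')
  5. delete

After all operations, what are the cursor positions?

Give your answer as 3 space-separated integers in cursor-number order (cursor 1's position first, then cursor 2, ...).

Answer: 2 3 4

Derivation:
After op 1 (move_right): buffer="jwji" (len 4), cursors c1@2 c2@3 c3@4, authorship ....
After op 2 (insert('b')): buffer="jwbjbib" (len 7), cursors c1@3 c2@5 c3@7, authorship ..1.2.3
After op 3 (delete): buffer="jwji" (len 4), cursors c1@2 c2@3 c3@4, authorship ....
After op 4 (insert('o')): buffer="jwojoio" (len 7), cursors c1@3 c2@5 c3@7, authorship ..1.2.3
After op 5 (delete): buffer="jwji" (len 4), cursors c1@2 c2@3 c3@4, authorship ....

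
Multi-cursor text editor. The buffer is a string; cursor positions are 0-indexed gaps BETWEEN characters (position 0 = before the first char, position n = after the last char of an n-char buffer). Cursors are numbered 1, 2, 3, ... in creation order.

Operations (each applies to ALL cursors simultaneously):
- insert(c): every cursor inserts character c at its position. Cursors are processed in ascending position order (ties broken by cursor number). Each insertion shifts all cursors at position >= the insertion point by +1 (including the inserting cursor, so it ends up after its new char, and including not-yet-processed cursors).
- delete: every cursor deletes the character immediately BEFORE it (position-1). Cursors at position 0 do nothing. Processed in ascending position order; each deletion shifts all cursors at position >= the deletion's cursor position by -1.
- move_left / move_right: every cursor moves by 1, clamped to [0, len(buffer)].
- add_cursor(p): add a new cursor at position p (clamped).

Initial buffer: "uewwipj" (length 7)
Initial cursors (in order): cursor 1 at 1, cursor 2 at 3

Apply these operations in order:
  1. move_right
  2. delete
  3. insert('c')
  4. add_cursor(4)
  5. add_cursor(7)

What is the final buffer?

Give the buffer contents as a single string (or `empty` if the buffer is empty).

Answer: ucwcipj

Derivation:
After op 1 (move_right): buffer="uewwipj" (len 7), cursors c1@2 c2@4, authorship .......
After op 2 (delete): buffer="uwipj" (len 5), cursors c1@1 c2@2, authorship .....
After op 3 (insert('c')): buffer="ucwcipj" (len 7), cursors c1@2 c2@4, authorship .1.2...
After op 4 (add_cursor(4)): buffer="ucwcipj" (len 7), cursors c1@2 c2@4 c3@4, authorship .1.2...
After op 5 (add_cursor(7)): buffer="ucwcipj" (len 7), cursors c1@2 c2@4 c3@4 c4@7, authorship .1.2...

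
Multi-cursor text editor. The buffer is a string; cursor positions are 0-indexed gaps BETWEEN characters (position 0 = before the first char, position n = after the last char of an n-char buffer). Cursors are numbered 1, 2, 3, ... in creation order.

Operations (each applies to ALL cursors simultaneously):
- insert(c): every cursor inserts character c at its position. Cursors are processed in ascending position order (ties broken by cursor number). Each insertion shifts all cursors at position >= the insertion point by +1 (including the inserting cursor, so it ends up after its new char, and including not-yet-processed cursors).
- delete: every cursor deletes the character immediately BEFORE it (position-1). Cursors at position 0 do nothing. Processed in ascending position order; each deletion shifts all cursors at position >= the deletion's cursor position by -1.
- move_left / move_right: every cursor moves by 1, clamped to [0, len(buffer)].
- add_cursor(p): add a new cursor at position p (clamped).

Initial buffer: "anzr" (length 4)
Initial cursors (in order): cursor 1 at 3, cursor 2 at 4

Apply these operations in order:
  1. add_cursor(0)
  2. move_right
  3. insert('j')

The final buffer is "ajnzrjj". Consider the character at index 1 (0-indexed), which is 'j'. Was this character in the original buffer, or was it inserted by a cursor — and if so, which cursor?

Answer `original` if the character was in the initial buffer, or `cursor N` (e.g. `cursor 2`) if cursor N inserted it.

After op 1 (add_cursor(0)): buffer="anzr" (len 4), cursors c3@0 c1@3 c2@4, authorship ....
After op 2 (move_right): buffer="anzr" (len 4), cursors c3@1 c1@4 c2@4, authorship ....
After op 3 (insert('j')): buffer="ajnzrjj" (len 7), cursors c3@2 c1@7 c2@7, authorship .3...12
Authorship (.=original, N=cursor N): . 3 . . . 1 2
Index 1: author = 3

Answer: cursor 3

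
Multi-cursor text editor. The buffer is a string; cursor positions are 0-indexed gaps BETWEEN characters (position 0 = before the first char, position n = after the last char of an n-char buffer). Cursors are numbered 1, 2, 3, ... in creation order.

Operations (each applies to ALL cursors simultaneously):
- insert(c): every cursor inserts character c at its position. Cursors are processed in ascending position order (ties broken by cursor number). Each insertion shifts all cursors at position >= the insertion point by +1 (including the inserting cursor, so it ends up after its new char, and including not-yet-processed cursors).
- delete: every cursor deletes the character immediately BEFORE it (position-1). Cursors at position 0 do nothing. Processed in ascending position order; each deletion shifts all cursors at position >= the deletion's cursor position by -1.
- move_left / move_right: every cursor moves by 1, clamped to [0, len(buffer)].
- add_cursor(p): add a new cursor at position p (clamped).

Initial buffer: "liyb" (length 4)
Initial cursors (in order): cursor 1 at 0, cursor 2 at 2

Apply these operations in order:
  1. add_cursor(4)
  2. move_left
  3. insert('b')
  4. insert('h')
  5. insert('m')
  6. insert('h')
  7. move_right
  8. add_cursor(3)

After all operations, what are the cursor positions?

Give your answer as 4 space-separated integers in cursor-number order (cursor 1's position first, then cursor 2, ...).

After op 1 (add_cursor(4)): buffer="liyb" (len 4), cursors c1@0 c2@2 c3@4, authorship ....
After op 2 (move_left): buffer="liyb" (len 4), cursors c1@0 c2@1 c3@3, authorship ....
After op 3 (insert('b')): buffer="blbiybb" (len 7), cursors c1@1 c2@3 c3@6, authorship 1.2..3.
After op 4 (insert('h')): buffer="bhlbhiybhb" (len 10), cursors c1@2 c2@5 c3@9, authorship 11.22..33.
After op 5 (insert('m')): buffer="bhmlbhmiybhmb" (len 13), cursors c1@3 c2@7 c3@12, authorship 111.222..333.
After op 6 (insert('h')): buffer="bhmhlbhmhiybhmhb" (len 16), cursors c1@4 c2@9 c3@15, authorship 1111.2222..3333.
After op 7 (move_right): buffer="bhmhlbhmhiybhmhb" (len 16), cursors c1@5 c2@10 c3@16, authorship 1111.2222..3333.
After op 8 (add_cursor(3)): buffer="bhmhlbhmhiybhmhb" (len 16), cursors c4@3 c1@5 c2@10 c3@16, authorship 1111.2222..3333.

Answer: 5 10 16 3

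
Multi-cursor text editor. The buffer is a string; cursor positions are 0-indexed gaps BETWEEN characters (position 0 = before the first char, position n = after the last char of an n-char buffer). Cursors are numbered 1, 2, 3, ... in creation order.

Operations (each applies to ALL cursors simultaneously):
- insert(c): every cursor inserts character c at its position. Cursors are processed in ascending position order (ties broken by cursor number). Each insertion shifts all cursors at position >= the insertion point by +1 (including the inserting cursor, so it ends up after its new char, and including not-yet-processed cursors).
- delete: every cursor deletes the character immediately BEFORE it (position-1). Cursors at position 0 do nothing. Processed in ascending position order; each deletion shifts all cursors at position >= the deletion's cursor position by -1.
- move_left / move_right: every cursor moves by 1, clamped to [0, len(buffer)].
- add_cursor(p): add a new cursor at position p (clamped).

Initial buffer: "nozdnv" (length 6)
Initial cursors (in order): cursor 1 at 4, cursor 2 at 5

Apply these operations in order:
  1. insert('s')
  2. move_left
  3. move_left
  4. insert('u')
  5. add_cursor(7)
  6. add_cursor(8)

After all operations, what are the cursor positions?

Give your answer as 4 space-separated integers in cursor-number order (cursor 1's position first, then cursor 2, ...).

After op 1 (insert('s')): buffer="nozdsnsv" (len 8), cursors c1@5 c2@7, authorship ....1.2.
After op 2 (move_left): buffer="nozdsnsv" (len 8), cursors c1@4 c2@6, authorship ....1.2.
After op 3 (move_left): buffer="nozdsnsv" (len 8), cursors c1@3 c2@5, authorship ....1.2.
After op 4 (insert('u')): buffer="nozudsunsv" (len 10), cursors c1@4 c2@7, authorship ...1.12.2.
After op 5 (add_cursor(7)): buffer="nozudsunsv" (len 10), cursors c1@4 c2@7 c3@7, authorship ...1.12.2.
After op 6 (add_cursor(8)): buffer="nozudsunsv" (len 10), cursors c1@4 c2@7 c3@7 c4@8, authorship ...1.12.2.

Answer: 4 7 7 8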